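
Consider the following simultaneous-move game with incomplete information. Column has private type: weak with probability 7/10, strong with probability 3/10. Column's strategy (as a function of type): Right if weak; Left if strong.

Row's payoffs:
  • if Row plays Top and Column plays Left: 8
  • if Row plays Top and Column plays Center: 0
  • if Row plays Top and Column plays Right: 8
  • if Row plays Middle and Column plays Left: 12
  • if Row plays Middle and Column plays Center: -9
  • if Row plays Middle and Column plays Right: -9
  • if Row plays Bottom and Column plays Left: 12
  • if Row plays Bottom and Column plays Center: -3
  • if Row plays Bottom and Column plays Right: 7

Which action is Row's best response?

Bottom

E[Top] = 7/10·(8) + 3/10·(8) = 8
E[Middle] = 7/10·(-9) + 3/10·(12) = -27/10
E[Bottom] = 7/10·(7) + 3/10·(12) = 17/2
Best response: Bottom (17/2 is the largest).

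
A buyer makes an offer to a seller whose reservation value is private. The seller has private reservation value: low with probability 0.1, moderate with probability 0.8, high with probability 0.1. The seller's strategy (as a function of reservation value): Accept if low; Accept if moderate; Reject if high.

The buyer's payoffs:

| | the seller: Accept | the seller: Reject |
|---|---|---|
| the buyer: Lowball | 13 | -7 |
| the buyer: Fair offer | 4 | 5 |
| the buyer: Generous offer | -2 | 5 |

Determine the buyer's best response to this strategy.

Lowball

E[Lowball] = 0.1·(13) + 0.8·(13) + 0.1·(-7) = 11
E[Fair offer] = 0.1·(4) + 0.8·(4) + 0.1·(5) = 4.1
E[Generous offer] = 0.1·(-2) + 0.8·(-2) + 0.1·(5) = -1.3
Best response: Lowball (11 is the largest).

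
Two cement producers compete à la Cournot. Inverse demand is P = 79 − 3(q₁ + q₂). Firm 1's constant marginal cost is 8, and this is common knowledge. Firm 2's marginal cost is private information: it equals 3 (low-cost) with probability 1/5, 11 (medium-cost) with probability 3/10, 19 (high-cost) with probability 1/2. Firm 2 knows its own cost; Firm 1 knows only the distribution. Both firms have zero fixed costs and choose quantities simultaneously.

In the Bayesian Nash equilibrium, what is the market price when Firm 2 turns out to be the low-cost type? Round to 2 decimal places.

Firm 2 with cost c maximizes (79 − 3(q₁+q₂) − c)·q₂, giving q₂(c) = (79 − c − 3q₁)/6.
E[c₂] = 1/5·3 + 3/10·11 + 1/2·19 = 13.4
Firm 1's FOC against E[q₂] yields q₁ = (79 − 2·8 + E[c₂])/9 = (79 − 16 + 13.4)/9 = 8.48889.
q₂(low-cost) = 8.42222, so P = 79 − 3·(8.48889 + 8.42222) = 28.2667.

28.27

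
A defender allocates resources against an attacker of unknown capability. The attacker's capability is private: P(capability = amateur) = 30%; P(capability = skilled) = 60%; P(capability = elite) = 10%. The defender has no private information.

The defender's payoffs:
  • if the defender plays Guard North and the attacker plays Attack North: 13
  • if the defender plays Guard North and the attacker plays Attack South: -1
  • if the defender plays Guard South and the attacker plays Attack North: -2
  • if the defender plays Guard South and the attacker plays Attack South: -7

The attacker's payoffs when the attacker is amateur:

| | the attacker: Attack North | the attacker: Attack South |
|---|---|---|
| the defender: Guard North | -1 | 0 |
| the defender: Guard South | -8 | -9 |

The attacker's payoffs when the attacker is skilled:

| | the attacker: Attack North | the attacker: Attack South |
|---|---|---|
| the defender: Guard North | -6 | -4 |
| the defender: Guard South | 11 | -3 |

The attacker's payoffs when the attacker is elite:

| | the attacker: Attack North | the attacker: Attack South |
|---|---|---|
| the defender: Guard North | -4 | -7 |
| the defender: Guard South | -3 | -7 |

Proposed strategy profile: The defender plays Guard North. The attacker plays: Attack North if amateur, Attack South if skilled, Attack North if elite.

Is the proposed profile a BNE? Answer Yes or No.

The defender plays Guard North: E[Guard North] = 0.3·(13) + 0.6·(-1) + 0.1·(13) = 4.6; E[Guard South] = -5. Best-responding. ✓
The attacker (capability amateur), facing Guard North: Attack North gives -1, Attack South gives 0. Proposed Attack North is not best — profitable deviation exists. ✗
The attacker (capability skilled), facing Guard North: Attack North gives -6, Attack South gives -4. Proposed Attack South is best. ✓
The attacker (capability elite), facing Guard North: Attack North gives -4, Attack South gives -7. Proposed Attack North is best. ✓

No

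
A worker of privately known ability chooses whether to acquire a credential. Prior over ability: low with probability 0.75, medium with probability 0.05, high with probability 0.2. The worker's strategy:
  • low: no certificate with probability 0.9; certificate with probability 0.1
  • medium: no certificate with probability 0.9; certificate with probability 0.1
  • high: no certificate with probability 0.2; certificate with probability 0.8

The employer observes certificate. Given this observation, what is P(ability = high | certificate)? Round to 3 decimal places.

0.667

P(certificate) = 0.75·0.1 + 0.05·0.1 + 0.2·0.8 = 0.24
P(high | certificate) = (0.2·0.8) / 0.24 = 0.16 / 0.24 = 0.666667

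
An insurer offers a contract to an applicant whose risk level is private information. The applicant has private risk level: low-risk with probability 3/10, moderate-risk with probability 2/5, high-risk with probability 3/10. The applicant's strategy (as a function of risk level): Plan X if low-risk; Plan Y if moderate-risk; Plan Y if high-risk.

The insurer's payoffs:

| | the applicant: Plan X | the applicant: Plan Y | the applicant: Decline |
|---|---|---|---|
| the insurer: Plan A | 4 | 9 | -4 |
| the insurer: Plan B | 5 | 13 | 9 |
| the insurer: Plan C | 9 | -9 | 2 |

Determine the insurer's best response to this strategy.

E[Plan A] = 3/10·(4) + 2/5·(9) + 3/10·(9) = 15/2
E[Plan B] = 3/10·(5) + 2/5·(13) + 3/10·(13) = 53/5
E[Plan C] = 3/10·(9) + 2/5·(-9) + 3/10·(-9) = -18/5
Best response: Plan B (53/5 is the largest).

Plan B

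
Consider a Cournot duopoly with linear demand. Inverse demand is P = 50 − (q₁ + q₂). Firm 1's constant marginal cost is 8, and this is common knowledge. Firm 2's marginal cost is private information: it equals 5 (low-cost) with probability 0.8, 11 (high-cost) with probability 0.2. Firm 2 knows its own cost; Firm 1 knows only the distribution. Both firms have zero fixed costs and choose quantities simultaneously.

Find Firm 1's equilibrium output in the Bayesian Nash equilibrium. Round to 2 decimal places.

Type-c best response for Firm 2: q₂(c) = (50 − c)/2 − q₁/2.
Firm 1 maximizes expected profit; its first-order condition is 50 − 2q₁ − E[q₂] − 8 = 0.
Substituting E[q₂] and solving: E[c₂] = 6.2, so q₁ = (50 − 2·8 + 6.2)/3 = 13.4.

13.40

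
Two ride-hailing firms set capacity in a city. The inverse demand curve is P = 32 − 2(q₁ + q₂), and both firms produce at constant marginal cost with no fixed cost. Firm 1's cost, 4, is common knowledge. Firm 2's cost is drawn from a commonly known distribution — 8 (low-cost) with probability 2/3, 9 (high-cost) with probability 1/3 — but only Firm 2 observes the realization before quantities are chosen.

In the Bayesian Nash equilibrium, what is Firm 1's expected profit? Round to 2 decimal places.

58.08

Type-c best response for Firm 2: q₂(c) = (32 − c)/4 − q₁/2.
Firm 1 maximizes expected profit; its first-order condition is 32 − 4q₁ − 2E[q₂] − 4 = 0.
Substituting E[q₂] and solving: E[c₂] = 8.33333, so q₁ = (32 − 2·4 + 8.33333)/6 = 5.38889.
E[P] = 32 − 2·(q₁ + E[q₂]) = 14.7778; Firm 1's expected profit = (E[P] − 4)·q₁ = (14.7778 − 4)·5.38889 = 58.0802.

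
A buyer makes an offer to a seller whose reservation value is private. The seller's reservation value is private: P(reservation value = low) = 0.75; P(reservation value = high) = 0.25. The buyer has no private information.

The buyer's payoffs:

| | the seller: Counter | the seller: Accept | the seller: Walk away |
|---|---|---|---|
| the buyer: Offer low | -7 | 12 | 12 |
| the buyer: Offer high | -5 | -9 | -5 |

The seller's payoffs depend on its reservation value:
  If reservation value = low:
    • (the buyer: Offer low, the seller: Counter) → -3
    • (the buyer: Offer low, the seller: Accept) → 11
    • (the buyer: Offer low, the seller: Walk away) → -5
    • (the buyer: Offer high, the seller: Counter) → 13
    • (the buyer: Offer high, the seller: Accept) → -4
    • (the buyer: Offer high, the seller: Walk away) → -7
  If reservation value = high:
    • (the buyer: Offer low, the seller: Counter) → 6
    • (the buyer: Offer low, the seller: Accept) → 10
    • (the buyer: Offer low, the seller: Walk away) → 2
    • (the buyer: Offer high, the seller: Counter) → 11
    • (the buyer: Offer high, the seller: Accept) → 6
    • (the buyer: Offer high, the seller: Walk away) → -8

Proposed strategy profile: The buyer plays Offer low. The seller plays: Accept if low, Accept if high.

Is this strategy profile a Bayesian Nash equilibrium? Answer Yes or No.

Yes

A profile is a BNE iff every type of every player is best-responding given beliefs about the other side.
The buyer plays Offer low: E[Offer low] = 0.75·(12) + 0.25·(12) = 12; E[Offer high] = -9. Best-responding. ✓
The seller (reservation value low), facing Offer low: Counter gives -3, Accept gives 11, Walk away gives -5. Proposed Accept is best. ✓
The seller (reservation value high), facing Offer low: Counter gives 6, Accept gives 10, Walk away gives 2. Proposed Accept is best. ✓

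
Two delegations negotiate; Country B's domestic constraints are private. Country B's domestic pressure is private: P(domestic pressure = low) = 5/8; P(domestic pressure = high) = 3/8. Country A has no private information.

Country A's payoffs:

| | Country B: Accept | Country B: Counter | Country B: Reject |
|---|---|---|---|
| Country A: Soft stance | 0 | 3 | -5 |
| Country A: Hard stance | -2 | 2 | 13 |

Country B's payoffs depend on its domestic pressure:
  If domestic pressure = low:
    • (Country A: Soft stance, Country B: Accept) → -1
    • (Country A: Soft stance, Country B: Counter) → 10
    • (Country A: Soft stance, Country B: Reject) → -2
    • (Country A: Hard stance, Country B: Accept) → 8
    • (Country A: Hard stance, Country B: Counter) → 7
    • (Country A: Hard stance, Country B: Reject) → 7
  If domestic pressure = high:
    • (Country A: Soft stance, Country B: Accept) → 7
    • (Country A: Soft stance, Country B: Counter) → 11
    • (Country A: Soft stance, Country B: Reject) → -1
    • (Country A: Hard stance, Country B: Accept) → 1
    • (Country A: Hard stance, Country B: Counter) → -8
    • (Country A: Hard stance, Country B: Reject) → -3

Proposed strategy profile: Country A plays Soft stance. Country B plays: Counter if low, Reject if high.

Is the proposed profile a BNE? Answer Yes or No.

Country A plays Soft stance: E[Soft stance] = 5/8·(3) + 3/8·(-5) = 0; E[Hard stance] = 49/8. Not best-responding. ✗
Country B (domestic pressure low), facing Soft stance: Accept gives -1, Counter gives 10, Reject gives -2. Proposed Counter is best. ✓
Country B (domestic pressure high), facing Soft stance: Accept gives 7, Counter gives 11, Reject gives -1. Proposed Reject is not best — profitable deviation exists. ✗

No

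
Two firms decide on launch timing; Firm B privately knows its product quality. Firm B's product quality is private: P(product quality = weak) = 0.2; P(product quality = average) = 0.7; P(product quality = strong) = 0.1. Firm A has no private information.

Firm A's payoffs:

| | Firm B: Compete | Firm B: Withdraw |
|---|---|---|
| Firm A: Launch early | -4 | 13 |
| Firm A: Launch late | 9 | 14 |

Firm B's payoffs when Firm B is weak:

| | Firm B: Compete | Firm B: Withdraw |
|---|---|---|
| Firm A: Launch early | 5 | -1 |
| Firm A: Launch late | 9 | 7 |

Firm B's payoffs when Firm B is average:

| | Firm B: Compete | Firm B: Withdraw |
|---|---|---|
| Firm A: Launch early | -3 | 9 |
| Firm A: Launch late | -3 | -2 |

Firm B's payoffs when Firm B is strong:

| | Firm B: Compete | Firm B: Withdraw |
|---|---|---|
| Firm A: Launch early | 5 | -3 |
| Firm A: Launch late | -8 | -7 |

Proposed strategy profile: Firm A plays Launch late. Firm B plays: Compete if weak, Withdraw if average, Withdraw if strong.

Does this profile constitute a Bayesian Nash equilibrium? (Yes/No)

A profile is a BNE iff every type of every player is best-responding given beliefs about the other side.
Firm A plays Launch late: E[Launch late] = 0.2·(9) + 0.7·(14) + 0.1·(14) = 13; E[Launch early] = 9.6. Best-responding. ✓
Firm B (product quality weak), facing Launch late: Compete gives 9, Withdraw gives 7. Proposed Compete is best. ✓
Firm B (product quality average), facing Launch late: Compete gives -3, Withdraw gives -2. Proposed Withdraw is best. ✓
Firm B (product quality strong), facing Launch late: Compete gives -8, Withdraw gives -7. Proposed Withdraw is best. ✓

Yes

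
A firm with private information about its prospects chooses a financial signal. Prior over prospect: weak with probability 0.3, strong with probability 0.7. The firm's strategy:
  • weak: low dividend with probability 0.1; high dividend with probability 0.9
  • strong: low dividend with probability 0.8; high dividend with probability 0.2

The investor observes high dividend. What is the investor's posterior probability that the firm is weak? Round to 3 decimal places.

0.659

P(high dividend) = 0.3·0.9 + 0.7·0.2 = 0.41
P(weak | high dividend) = (0.3·0.9) / 0.41 = 0.27 / 0.41 = 0.658537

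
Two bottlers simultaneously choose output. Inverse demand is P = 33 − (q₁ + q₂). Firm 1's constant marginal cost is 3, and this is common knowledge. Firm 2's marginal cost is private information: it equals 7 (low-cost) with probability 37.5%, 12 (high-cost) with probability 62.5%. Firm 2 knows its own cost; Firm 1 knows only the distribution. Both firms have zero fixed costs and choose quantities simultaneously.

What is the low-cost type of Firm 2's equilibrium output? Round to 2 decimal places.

6.81

Type-c best response for Firm 2: q₂(c) = (33 − c)/2 − q₁/2.
Firm 1 maximizes expected profit; its first-order condition is 33 − 2q₁ − E[q₂] − 3 = 0.
Substituting E[q₂] and solving: E[c₂] = 10.125, so q₁ = (33 − 2·3 + 10.125)/3 = 12.375.
q₂(low-cost) = (33 − 7 − 12.375)/2 = 6.8125.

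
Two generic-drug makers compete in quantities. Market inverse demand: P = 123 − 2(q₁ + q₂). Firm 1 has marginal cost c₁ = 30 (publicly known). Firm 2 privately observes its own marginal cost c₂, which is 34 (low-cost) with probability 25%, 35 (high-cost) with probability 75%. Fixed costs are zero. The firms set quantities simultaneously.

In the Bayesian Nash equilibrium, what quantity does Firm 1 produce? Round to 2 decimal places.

16.29

Each type of Firm 2 best-responds to q₁; Firm 1 best-responds to the expected q₂ over Firm 2's types.
Firm 2 with cost c maximizes (123 − 2(q₁+q₂) − c)·q₂, giving q₂(c) = (123 − c − 2q₁)/4.
E[c₂] = 0.25·34 + 0.75·35 = 34.75
Firm 1's FOC against E[q₂] yields q₁ = (123 − 2·30 + E[c₂])/6 = (123 − 60 + 34.75)/6 = 16.2917.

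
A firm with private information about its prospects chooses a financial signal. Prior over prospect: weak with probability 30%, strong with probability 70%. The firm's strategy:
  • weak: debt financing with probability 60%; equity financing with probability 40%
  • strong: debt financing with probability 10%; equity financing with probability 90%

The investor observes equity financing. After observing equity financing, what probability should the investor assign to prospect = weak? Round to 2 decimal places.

0.16

Apply Bayes' rule using the sender's strategy as the likelihood.
P(equity financing) = 0.3·0.4 + 0.7·0.9 = 0.75
P(weak | equity financing) = (0.3·0.4) / 0.75 = 0.12 / 0.75 = 0.16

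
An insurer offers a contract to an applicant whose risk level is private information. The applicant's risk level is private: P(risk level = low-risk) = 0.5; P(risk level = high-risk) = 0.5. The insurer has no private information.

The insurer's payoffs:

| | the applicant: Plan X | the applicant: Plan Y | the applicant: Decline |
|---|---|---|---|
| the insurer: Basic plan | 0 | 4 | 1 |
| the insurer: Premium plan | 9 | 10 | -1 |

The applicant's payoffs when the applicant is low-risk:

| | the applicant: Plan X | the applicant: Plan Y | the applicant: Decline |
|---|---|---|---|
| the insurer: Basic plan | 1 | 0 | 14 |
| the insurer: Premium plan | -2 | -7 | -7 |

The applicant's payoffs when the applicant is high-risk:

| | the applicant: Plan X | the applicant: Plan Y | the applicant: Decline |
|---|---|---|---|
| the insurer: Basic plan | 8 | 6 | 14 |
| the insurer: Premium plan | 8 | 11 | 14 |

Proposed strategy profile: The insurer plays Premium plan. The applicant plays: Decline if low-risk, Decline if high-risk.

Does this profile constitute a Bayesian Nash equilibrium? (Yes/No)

No

The insurer plays Premium plan: E[Premium plan] = 0.5·(-1) + 0.5·(-1) = -1; E[Basic plan] = 1. Not best-responding. ✗
The applicant (risk level low-risk), facing Premium plan: Plan X gives -2, Plan Y gives -7, Decline gives -7. Proposed Decline is not best — profitable deviation exists. ✗
The applicant (risk level high-risk), facing Premium plan: Plan X gives 8, Plan Y gives 11, Decline gives 14. Proposed Decline is best. ✓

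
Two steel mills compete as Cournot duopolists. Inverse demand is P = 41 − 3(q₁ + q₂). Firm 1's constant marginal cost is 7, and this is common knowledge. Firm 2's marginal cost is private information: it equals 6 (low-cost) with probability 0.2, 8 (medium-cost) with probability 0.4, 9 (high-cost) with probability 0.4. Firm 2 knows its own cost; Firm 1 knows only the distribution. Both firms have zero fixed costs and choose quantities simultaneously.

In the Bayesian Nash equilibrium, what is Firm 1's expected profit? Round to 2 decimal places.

45.37

Type-c best response for Firm 2: q₂(c) = (41 − c)/6 − q₁/2.
Firm 1 maximizes expected profit; its first-order condition is 41 − 6q₁ − 3E[q₂] − 7 = 0.
Substituting E[q₂] and solving: E[c₂] = 8, so q₁ = (41 − 2·7 + 8)/9 = 3.88889.
E[P] = 41 − 3·(q₁ + E[q₂]) = 18.6667; Firm 1's expected profit = (E[P] − 7)·q₁ = (18.6667 − 7)·3.88889 = 45.3704.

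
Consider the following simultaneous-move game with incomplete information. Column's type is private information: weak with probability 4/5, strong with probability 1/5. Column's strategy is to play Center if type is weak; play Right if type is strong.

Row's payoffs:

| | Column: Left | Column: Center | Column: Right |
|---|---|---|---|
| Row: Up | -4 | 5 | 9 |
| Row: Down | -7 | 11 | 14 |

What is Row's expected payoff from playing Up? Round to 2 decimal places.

5.80

E[Up] = 4/5·5 + 1/5·9 = 4 + 9/5 = 29/5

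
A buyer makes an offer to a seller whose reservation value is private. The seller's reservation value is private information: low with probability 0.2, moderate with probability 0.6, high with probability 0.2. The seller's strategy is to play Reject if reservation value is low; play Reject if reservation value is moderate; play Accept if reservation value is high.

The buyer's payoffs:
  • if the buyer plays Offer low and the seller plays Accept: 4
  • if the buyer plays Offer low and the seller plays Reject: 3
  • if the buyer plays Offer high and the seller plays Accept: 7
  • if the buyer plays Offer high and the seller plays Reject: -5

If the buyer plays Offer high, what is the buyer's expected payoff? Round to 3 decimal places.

E[Offer high] = 0.2·(-5) + 0.6·(-5) + 0.2·7 = (-1) + (-3) + 1.4 = -2.6

-2.600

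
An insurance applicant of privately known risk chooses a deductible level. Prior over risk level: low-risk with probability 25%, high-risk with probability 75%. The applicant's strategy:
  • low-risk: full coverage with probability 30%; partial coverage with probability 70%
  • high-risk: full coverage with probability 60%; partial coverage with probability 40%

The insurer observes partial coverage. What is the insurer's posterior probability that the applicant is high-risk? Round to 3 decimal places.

0.632

Apply Bayes' rule using the sender's strategy as the likelihood.
P(partial coverage) = 0.25·0.7 + 0.75·0.4 = 0.475
P(high-risk | partial coverage) = (0.75·0.4) / 0.475 = 0.3 / 0.475 = 0.631579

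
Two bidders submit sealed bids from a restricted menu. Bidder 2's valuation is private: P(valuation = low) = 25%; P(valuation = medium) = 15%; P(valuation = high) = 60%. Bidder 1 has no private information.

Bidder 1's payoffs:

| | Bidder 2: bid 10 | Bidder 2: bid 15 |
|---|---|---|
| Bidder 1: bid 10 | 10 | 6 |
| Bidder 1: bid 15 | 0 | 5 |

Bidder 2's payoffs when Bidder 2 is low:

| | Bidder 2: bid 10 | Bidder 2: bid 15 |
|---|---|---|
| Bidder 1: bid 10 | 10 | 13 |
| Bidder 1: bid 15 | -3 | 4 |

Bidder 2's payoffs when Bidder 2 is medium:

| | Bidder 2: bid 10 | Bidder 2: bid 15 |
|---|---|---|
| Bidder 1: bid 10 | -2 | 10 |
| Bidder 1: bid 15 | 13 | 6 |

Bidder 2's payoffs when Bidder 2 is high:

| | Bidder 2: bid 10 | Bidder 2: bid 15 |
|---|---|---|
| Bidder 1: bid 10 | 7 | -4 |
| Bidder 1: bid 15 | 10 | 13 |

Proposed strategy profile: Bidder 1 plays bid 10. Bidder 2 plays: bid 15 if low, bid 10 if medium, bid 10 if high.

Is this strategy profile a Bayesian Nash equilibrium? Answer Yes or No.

No

A profile is a BNE iff every type of every player is best-responding given beliefs about the other side.
Bidder 1 plays bid 10: E[bid 10] = 0.25·(6) + 0.15·(10) + 0.6·(10) = 9; E[bid 15] = 1.25. Best-responding. ✓
Bidder 2 (valuation low), facing bid 10: bid 10 gives 10, bid 15 gives 13. Proposed bid 15 is best. ✓
Bidder 2 (valuation medium), facing bid 10: bid 10 gives -2, bid 15 gives 10. Proposed bid 10 is not best — profitable deviation exists. ✗
Bidder 2 (valuation high), facing bid 10: bid 10 gives 7, bid 15 gives -4. Proposed bid 10 is best. ✓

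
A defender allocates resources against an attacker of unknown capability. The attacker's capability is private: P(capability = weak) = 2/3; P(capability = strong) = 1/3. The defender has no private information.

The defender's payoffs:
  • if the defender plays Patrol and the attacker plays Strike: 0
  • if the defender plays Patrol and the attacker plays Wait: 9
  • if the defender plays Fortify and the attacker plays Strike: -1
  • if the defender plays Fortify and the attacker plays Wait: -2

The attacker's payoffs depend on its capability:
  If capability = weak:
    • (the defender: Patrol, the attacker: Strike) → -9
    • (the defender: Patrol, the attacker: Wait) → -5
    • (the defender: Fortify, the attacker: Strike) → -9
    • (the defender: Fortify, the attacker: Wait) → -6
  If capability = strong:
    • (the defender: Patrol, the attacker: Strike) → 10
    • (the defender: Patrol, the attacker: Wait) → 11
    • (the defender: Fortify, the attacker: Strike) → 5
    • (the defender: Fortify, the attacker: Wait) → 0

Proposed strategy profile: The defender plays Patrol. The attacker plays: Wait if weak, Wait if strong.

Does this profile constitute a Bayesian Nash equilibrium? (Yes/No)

The defender plays Patrol: E[Patrol] = 2/3·(9) + 1/3·(9) = 9; E[Fortify] = -2. Best-responding. ✓
The attacker (capability weak), facing Patrol: Strike gives -9, Wait gives -5. Proposed Wait is best. ✓
The attacker (capability strong), facing Patrol: Strike gives 10, Wait gives 11. Proposed Wait is best. ✓

Yes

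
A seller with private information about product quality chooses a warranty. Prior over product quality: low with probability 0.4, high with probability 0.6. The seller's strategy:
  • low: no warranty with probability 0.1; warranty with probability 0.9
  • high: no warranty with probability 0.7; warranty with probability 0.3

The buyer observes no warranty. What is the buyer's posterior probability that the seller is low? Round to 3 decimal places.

0.087

P(no warranty) = 0.4·0.1 + 0.6·0.7 = 0.46
P(low | no warranty) = (0.4·0.1) / 0.46 = 0.04 / 0.46 = 0.0869565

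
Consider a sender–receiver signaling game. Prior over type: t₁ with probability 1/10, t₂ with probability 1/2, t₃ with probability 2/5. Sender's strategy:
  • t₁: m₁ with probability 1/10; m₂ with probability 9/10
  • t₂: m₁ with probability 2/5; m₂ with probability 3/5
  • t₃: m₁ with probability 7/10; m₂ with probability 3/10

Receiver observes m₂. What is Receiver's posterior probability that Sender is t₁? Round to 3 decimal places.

P(m₂) = (1/10)·(9/10) + (1/2)·(3/5) + (2/5)·(3/10) = 51/100
P(t₁ | m₂) = ((1/10)·(9/10)) / (51/100) = (9/100) / (51/100) = 3/17

0.176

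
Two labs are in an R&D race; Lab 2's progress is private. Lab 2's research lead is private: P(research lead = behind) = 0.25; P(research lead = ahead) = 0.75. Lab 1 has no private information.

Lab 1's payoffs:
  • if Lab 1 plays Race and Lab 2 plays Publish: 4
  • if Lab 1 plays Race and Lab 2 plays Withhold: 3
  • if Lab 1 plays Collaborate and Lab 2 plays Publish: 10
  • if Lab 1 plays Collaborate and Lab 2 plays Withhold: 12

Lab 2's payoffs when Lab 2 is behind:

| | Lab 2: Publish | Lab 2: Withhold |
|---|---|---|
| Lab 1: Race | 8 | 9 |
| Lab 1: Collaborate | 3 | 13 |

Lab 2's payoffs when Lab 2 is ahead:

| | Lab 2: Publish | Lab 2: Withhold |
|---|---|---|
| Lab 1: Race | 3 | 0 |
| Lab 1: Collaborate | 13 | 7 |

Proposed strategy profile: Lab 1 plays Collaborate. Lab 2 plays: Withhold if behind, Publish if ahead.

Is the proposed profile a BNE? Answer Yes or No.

Yes

Lab 1 plays Collaborate: E[Collaborate] = 0.25·(12) + 0.75·(10) = 10.5; E[Race] = 3.75. Best-responding. ✓
Lab 2 (research lead behind), facing Collaborate: Publish gives 3, Withhold gives 13. Proposed Withhold is best. ✓
Lab 2 (research lead ahead), facing Collaborate: Publish gives 13, Withhold gives 7. Proposed Publish is best. ✓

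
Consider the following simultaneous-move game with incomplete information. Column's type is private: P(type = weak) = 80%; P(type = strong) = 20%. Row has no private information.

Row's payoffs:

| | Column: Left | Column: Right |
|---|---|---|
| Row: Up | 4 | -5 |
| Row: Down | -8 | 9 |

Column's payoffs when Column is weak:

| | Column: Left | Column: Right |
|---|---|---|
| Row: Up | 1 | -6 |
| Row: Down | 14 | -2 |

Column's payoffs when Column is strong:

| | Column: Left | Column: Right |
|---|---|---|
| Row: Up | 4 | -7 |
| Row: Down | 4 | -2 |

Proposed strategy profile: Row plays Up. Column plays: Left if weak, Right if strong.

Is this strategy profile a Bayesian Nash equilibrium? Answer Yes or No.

A profile is a BNE iff every type of every player is best-responding given beliefs about the other side.
Row plays Up: E[Up] = 0.8·(4) + 0.2·(-5) = 2.2; E[Down] = -4.6. Best-responding. ✓
Column (type weak), facing Up: Left gives 1, Right gives -6. Proposed Left is best. ✓
Column (type strong), facing Up: Left gives 4, Right gives -7. Proposed Right is not best — profitable deviation exists. ✗

No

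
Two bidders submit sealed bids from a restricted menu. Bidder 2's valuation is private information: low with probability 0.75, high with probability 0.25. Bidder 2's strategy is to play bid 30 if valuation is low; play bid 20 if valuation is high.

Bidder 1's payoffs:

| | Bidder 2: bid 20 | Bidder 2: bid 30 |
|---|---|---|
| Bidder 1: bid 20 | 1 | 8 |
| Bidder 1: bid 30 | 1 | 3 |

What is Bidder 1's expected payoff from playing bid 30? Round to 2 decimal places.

Take the expectation over Bidder 2's valuation, weighting each type's action by its prior probability.
E[bid 30] = 0.75·3 + 0.25·1 = 2.25 + 0.25 = 2.5

2.50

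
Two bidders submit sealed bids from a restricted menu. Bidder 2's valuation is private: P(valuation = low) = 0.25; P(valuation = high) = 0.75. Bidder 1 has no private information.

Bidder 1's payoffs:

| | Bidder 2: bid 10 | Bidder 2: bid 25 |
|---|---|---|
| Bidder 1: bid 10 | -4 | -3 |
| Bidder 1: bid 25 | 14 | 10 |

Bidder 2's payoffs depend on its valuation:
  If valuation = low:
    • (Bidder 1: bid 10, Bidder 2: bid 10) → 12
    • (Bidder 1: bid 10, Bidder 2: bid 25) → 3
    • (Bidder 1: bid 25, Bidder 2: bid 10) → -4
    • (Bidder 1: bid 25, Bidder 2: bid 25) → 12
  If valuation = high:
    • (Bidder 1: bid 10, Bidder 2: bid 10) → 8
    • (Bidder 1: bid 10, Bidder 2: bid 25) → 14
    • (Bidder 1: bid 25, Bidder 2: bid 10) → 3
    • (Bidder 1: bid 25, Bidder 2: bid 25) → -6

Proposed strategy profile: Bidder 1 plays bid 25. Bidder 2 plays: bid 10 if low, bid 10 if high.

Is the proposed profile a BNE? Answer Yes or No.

No

Bidder 1 plays bid 25: E[bid 25] = 0.25·(14) + 0.75·(14) = 14; E[bid 10] = -4. Best-responding. ✓
Bidder 2 (valuation low), facing bid 25: bid 10 gives -4, bid 25 gives 12. Proposed bid 10 is not best — profitable deviation exists. ✗
Bidder 2 (valuation high), facing bid 25: bid 10 gives 3, bid 25 gives -6. Proposed bid 10 is best. ✓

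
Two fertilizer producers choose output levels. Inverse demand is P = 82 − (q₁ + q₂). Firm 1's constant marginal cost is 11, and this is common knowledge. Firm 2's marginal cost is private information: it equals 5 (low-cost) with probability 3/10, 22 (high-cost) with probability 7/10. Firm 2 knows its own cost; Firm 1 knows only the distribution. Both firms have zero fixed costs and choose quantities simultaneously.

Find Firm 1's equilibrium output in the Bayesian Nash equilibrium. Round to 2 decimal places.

25.63

Type-c best response for Firm 2: q₂(c) = (82 − c)/2 − q₁/2.
Firm 1 maximizes expected profit; its first-order condition is 82 − 2q₁ − E[q₂] − 11 = 0.
Substituting E[q₂] and solving: E[c₂] = 16.9, so q₁ = (82 − 2·11 + 16.9)/3 = 25.6333.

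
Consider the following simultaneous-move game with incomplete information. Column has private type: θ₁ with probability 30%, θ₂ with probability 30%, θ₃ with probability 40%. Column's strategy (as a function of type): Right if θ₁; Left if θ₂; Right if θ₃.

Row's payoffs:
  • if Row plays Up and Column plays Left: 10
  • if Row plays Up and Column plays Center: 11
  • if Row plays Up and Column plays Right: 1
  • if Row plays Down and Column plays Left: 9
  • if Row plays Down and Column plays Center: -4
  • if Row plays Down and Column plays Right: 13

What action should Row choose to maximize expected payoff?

Down

Compute Row's expected payoff for each action, taking the expectation over Column's type.
E[Up] = 0.3·(1) + 0.3·(10) + 0.4·(1) = 3.7
E[Down] = 0.3·(13) + 0.3·(9) + 0.4·(13) = 11.8
Best response: Down (11.8 is the largest).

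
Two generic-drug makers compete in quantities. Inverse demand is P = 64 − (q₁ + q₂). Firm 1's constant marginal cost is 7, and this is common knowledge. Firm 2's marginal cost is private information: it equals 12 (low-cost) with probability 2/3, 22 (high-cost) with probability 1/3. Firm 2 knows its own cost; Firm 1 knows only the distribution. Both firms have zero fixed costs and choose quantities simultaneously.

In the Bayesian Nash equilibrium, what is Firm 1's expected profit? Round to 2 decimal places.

474.27

Type-c best response for Firm 2: q₂(c) = (64 − c)/2 − q₁/2.
Firm 1 maximizes expected profit; its first-order condition is 64 − 2q₁ − E[q₂] − 7 = 0.
Substituting E[q₂] and solving: E[c₂] = 15.3333, so q₁ = (64 − 2·7 + 15.3333)/3 = 21.7778.
E[P] = 64 − (q₁ + E[q₂]) = 28.7778; Firm 1's expected profit = (E[P] − 7)·q₁ = (28.7778 − 7)·21.7778 = 474.272.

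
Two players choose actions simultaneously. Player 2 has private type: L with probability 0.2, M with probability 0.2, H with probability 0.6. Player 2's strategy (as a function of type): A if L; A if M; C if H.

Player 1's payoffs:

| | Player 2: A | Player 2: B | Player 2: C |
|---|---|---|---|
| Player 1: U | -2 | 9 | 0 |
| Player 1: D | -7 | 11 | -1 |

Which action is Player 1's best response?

U

E[U] = 0.2·(-2) + 0.2·(-2) + 0.6·(0) = -0.8
E[D] = 0.2·(-7) + 0.2·(-7) + 0.6·(-1) = -3.4
Best response: U (-0.8 is the largest).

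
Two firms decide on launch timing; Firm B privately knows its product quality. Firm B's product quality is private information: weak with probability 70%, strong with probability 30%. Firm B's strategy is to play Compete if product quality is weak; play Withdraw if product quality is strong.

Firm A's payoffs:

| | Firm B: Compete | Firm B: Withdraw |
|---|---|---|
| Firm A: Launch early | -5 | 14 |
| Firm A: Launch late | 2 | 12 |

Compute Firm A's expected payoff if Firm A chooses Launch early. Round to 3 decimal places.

Take the expectation over Firm B's product quality, weighting each type's action by its prior probability.
E[Launch early] = 0.7·(-5) + 0.3·14 = (-3.5) + 4.2 = 0.7

0.700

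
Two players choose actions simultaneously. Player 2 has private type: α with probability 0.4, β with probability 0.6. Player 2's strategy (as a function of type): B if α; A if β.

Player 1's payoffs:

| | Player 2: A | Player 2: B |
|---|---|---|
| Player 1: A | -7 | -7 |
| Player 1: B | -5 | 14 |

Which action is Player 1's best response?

B

E[A] = 0.4·(-7) + 0.6·(-7) = -7
E[B] = 0.4·(14) + 0.6·(-5) = 2.6
Best response: B (2.6 is the largest).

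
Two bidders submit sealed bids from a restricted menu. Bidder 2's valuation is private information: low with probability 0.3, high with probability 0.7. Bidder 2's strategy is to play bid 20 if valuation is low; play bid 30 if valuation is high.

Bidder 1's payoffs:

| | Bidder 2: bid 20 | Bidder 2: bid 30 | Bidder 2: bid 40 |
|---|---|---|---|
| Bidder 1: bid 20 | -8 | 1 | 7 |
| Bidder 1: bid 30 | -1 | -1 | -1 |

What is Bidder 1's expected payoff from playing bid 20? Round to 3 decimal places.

-1.700

E[bid 20] = 0.3·(-8) + 0.7·1 = (-2.4) + 0.7 = -1.7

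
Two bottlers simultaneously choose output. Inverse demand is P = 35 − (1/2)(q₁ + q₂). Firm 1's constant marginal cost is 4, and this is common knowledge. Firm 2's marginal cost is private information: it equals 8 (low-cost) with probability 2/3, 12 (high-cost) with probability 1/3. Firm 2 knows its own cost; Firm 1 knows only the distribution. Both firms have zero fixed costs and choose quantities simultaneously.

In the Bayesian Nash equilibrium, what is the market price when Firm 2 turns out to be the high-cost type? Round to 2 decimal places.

17.44

Firm 2 with cost c maximizes (35 − (1/2)(q₁+q₂) − c)·q₂, giving q₂(c) = (35 − c − (1/2)q₁).
E[c₂] = 2/3·8 + 1/3·12 = 9.33333
Firm 1's FOC against E[q₂] yields q₁ = (35 − 2·4 + E[c₂])/(3/2) = (35 − 8 + 9.33333)/(3/2) = 24.2222.
q₂(high-cost) = 10.8889, so P = 35 − (1/2)·(24.2222 + 10.8889) = 17.4444.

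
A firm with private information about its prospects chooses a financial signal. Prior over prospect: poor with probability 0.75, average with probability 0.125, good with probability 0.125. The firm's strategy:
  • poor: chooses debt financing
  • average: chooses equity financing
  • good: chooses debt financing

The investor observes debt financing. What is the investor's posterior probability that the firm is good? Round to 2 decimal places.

P(debt financing) = 0.75·1 + 0.125·0 + 0.125·1 = 0.875
P(good | debt financing) = (0.125·1) / 0.875 = 0.125 / 0.875 = 0.142857

0.14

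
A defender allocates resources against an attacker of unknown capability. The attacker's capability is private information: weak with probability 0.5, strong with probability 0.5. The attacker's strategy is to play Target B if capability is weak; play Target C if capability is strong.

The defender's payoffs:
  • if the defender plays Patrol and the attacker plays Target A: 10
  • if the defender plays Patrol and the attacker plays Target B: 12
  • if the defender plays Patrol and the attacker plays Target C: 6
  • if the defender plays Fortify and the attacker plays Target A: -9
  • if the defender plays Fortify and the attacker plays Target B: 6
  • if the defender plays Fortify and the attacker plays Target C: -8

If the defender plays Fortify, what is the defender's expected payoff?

-1

E[Fortify] = 0.5·6 + 0.5·(-8) = 3 + (-4) = -1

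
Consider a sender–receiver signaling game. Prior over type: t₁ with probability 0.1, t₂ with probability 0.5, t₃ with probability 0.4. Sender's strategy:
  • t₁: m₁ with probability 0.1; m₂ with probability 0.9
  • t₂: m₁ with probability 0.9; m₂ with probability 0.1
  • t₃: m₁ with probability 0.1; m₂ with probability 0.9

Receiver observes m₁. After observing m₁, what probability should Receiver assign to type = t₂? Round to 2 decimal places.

P(m₁) = 0.1·0.1 + 0.5·0.9 + 0.4·0.1 = 0.5
P(t₂ | m₁) = (0.5·0.9) / 0.5 = 0.45 / 0.5 = 0.9

0.90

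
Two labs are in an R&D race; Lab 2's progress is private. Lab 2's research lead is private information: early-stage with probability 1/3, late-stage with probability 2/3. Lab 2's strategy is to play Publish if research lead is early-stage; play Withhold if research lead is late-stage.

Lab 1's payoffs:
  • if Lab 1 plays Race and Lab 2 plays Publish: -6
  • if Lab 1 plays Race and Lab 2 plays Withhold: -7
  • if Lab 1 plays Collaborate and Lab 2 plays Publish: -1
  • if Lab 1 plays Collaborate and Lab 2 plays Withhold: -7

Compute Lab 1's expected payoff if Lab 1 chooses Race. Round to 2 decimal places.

Take the expectation over Lab 2's research lead, weighting each type's action by its prior probability.
E[Race] = 1/3·(-6) + 2/3·(-7) = (-2) + (-14/3) = -20/3

-6.67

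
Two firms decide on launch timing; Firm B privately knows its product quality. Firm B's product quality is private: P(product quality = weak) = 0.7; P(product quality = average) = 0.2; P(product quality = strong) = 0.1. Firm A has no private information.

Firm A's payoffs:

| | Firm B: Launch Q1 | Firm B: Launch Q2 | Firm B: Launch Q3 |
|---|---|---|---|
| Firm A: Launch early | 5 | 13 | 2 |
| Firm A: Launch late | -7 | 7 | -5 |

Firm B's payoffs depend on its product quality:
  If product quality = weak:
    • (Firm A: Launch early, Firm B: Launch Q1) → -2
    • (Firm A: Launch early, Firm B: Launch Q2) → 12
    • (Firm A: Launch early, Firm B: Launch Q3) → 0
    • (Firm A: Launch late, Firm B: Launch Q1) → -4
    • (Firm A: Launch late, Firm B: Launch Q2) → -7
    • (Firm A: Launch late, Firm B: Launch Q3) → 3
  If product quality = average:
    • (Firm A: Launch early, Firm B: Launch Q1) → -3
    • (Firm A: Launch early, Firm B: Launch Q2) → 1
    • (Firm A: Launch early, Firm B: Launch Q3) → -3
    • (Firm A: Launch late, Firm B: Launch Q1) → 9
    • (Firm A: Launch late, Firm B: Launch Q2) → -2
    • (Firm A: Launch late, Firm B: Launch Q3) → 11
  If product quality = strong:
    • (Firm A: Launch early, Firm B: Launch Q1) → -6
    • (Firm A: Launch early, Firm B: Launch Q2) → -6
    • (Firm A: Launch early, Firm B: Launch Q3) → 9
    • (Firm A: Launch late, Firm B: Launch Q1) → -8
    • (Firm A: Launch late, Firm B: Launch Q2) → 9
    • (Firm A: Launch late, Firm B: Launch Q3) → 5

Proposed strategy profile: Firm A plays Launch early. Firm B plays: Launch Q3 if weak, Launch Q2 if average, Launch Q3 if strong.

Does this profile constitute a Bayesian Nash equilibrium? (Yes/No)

No

Firm A plays Launch early: E[Launch early] = 0.7·(2) + 0.2·(13) + 0.1·(2) = 4.2; E[Launch late] = -2.6. Best-responding. ✓
Firm B (product quality weak), facing Launch early: Launch Q1 gives -2, Launch Q2 gives 12, Launch Q3 gives 0. Proposed Launch Q3 is not best — profitable deviation exists. ✗
Firm B (product quality average), facing Launch early: Launch Q1 gives -3, Launch Q2 gives 1, Launch Q3 gives -3. Proposed Launch Q2 is best. ✓
Firm B (product quality strong), facing Launch early: Launch Q1 gives -6, Launch Q2 gives -6, Launch Q3 gives 9. Proposed Launch Q3 is best. ✓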